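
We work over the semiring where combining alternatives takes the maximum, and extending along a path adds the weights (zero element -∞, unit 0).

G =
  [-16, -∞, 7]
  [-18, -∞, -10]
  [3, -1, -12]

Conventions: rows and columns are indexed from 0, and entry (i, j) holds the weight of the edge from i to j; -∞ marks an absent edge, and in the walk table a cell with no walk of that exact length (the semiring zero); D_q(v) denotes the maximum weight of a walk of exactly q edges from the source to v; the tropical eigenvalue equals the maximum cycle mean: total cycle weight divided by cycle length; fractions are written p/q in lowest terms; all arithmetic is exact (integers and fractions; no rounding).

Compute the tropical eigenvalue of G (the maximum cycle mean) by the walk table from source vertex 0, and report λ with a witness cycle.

q=0: [0, -∞, -∞]
q=1: [-16, -∞, 7]
q=2: [10, 6, -5]
q=3: [-2, -6, 17]
Optimal cycle mean attained by: cycle 0->2->0, total 7 + 3, length 2.
Answer: λ = 5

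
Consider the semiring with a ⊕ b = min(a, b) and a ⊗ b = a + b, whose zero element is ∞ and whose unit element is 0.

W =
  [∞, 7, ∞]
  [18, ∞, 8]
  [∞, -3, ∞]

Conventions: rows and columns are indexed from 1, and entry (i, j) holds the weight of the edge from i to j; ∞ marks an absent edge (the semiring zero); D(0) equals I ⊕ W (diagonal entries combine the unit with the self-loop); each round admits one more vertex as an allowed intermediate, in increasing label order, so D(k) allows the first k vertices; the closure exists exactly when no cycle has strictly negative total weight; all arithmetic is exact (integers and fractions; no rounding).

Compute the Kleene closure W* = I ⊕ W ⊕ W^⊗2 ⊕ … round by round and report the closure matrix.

D(0):
  [0, 7, ∞]
  [18, 0, 8]
  [∞, -3, 0]
D(1):
  [0, 7, ∞]
  [18, 0, 8]
  [∞, -3, 0]
D(2):
  [0, 7, 15]
  [18, 0, 8]
  [15, -3, 0]
D(3):
  [0, 7, 15]
  [18, 0, 8]
  [15, -3, 0]
Answer: W* = [[0, 7, 15], [18, 0, 8], [15, -3, 0]]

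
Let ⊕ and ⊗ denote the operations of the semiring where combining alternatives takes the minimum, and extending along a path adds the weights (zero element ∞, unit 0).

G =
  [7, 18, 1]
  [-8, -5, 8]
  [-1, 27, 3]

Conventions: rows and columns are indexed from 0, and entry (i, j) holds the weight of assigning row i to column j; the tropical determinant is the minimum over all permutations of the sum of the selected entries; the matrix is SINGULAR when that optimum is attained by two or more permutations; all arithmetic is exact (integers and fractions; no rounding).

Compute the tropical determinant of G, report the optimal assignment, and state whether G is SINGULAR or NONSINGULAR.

σ = (0, 1, 2): 7 + (-5) + 3 = 5
σ = (0, 2, 1): 7 + 8 + 27 = 42
σ = (1, 0, 2): 18 + (-8) + 3 = 13
σ = (1, 2, 0): 18 + 8 + (-1) = 25
σ = (2, 0, 1): 1 + (-8) + 27 = 20
σ = (2, 1, 0): 1 + (-5) + (-1) = -5
Optimal value attained by: σ = (2, 1, 0).
Answer: det⊕(G) = -5; verdict: NONSINGULAR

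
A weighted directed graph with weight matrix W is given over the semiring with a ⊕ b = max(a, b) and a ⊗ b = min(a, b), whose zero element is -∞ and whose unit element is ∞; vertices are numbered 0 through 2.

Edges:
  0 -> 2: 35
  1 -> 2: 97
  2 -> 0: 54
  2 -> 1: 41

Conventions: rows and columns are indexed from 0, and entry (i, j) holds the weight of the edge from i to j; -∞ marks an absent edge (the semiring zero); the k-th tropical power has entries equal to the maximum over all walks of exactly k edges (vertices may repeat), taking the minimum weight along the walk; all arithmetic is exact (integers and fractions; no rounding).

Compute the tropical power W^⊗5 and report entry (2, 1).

W^⊗2:
  [35, 35, -∞]
  [54, 41, -∞]
  [-∞, -∞, 41]
W^⊗3:
  [-∞, -∞, 35]
  [-∞, -∞, 41]
  [41, 41, -∞]
W^⊗4:
  [35, 35, -∞]
  [41, 41, -∞]
  [-∞, -∞, 41]
W^⊗5:
  [-∞, -∞, 35]
  [-∞, -∞, 41]
  [41, 41, -∞]
Key observation: the optimum is the walk 2->1->2->1->2->1, with weight 41 min 97 min 41 min 97 min 41 = 41.
Optimal value attained by: walk 2->1->2->1->2->1.
Answer: (W^⊗5)[2][1] = 41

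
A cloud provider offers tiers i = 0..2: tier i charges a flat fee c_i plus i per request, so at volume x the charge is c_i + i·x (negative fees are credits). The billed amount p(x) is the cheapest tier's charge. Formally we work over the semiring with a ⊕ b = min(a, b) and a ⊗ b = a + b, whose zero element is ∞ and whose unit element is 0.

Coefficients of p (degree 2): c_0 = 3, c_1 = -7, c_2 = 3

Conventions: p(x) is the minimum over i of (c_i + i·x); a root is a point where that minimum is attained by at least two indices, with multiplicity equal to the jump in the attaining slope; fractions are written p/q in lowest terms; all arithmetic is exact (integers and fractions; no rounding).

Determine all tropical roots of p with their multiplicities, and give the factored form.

hull edge (i=0, c=3) to (i=1, c=-7): slope -10, span 1
hull edge (i=1, c=-7) to (i=2, c=3): slope 10, span 1
Factored form: p(x) = 3 ⊗ (x ⊕ (-10)) ⊗ (x ⊕ 10)
Answer: roots = -10 (mult 1), 10 (mult 1)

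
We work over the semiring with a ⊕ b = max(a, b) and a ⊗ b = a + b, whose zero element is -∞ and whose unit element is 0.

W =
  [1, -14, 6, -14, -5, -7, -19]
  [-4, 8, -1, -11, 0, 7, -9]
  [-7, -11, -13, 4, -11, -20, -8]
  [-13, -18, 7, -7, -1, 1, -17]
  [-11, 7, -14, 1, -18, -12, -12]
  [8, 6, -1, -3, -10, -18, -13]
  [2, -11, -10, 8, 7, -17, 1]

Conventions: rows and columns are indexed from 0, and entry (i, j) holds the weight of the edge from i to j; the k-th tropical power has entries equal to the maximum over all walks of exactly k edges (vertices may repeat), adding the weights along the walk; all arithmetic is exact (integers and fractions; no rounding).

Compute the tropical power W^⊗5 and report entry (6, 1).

W^⊗2:
  [2, 2, 7, 10, -4, -6, -2]
  [15, 16, 7, 4, 8, 15, -1]
  [-6, -3, 11, 0, 3, 5, -7]
  [9, 7, 0, 11, -4, -6, -1]
  [3, 15, 8, -4, 7, 14, -2]
  [9, 14, 14, 3, 6, 13, -3]
  [3, 14, 15, 9, 8, 9, 2]
W^⊗3:
  [3, 10, 17, 11, 9, 11, -1]
  [23, 24, 21, 12, 16, 23, 7]
  [13, 11, 7, 15, 0, 4, 3]
  [10, 15, 18, 7, 10, 14, 0]
  [22, 23, 14, 12, 15, 22, 6]
  [21, 22, 15, 18, 14, 21, 6]
  [17, 22, 16, 19, 14, 21, 7]
W^⊗4:
  [19, 18, 18, 21, 10, 17, 9]
  [31, 32, 29, 25, 24, 31, 15]
  [14, 19, 22, 11, 14, 18, 4]
  [22, 23, 16, 22, 15, 22, 10]
  [30, 31, 28, 19, 23, 30, 14]
  [29, 30, 27, 19, 22, 29, 13]
  [29, 30, 26, 20, 22, 29, 13]
W^⊗5:
  [25, 26, 28, 22, 20, 25, 10]
  [39, 40, 37, 33, 32, 39, 23]
  [26, 27, 20, 26, 19, 26, 14]
  [30, 31, 29, 20, 23, 30, 14]
  [38, 39, 36, 32, 31, 38, 22]
  [37, 38, 35, 31, 30, 37, 21]
  [37, 38, 35, 30, 30, 37, 21]
Key observation: the optimum is the walk 6->4->1->1->1->1, with weight 7 + 7 + 8 + 8 + 8 = 38.
Optimal value attained by: walk 6->4->1->1->1->1.
Answer: (W^⊗5)[6][1] = 38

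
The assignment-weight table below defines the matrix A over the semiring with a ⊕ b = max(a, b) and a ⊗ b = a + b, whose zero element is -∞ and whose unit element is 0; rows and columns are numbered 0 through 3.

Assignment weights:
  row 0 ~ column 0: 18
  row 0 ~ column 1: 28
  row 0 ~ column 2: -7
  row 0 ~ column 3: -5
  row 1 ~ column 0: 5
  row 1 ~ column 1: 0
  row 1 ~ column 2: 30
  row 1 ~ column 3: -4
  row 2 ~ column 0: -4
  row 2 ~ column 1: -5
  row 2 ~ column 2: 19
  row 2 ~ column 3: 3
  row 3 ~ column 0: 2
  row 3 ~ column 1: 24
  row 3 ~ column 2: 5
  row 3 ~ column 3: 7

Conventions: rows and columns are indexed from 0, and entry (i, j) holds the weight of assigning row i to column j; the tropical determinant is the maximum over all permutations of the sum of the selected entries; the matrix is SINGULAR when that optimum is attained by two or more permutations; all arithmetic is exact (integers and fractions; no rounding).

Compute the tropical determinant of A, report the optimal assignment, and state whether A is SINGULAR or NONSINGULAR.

σ = (0, 1, 2, 3): 18 + 0 + 19 + 7 = 44
σ = (0, 1, 3, 2): 18 + 0 + 3 + 5 = 26
σ = (0, 2, 1, 3): 18 + 30 + (-5) + 7 = 50
σ = (0, 2, 3, 1): 18 + 30 + 3 + 24 = 75
σ = (0, 3, 1, 2): 18 + (-4) + (-5) + 5 = 14
σ = (0, 3, 2, 1): 18 + (-4) + 19 + 24 = 57
σ = (1, 0, 2, 3): 28 + 5 + 19 + 7 = 59
σ = (1, 0, 3, 2): 28 + 5 + 3 + 5 = 41
σ = (1, 2, 0, 3): 28 + 30 + (-4) + 7 = 61
σ = (1, 2, 3, 0): 28 + 30 + 3 + 2 = 63
σ = (1, 3, 0, 2): 28 + (-4) + (-4) + 5 = 25
σ = (1, 3, 2, 0): 28 + (-4) + 19 + 2 = 45
σ = (2, 0, 1, 3): (-7) + 5 + (-5) + 7 = 0
σ = (2, 0, 3, 1): (-7) + 5 + 3 + 24 = 25
σ = (2, 1, 0, 3): (-7) + 0 + (-4) + 7 = -4
σ = (2, 1, 3, 0): (-7) + 0 + 3 + 2 = -2
σ = (2, 3, 0, 1): (-7) + (-4) + (-4) + 24 = 9
σ = (2, 3, 1, 0): (-7) + (-4) + (-5) + 2 = -14
σ = (3, 0, 1, 2): (-5) + 5 + (-5) + 5 = 0
σ = (3, 0, 2, 1): (-5) + 5 + 19 + 24 = 43
σ = (3, 1, 0, 2): (-5) + 0 + (-4) + 5 = -4
σ = (3, 1, 2, 0): (-5) + 0 + 19 + 2 = 16
σ = (3, 2, 0, 1): (-5) + 30 + (-4) + 24 = 45
σ = (3, 2, 1, 0): (-5) + 30 + (-5) + 2 = 22
Optimal value attained by: σ = (0, 2, 3, 1).
Answer: det⊕(A) = 75; verdict: NONSINGULAR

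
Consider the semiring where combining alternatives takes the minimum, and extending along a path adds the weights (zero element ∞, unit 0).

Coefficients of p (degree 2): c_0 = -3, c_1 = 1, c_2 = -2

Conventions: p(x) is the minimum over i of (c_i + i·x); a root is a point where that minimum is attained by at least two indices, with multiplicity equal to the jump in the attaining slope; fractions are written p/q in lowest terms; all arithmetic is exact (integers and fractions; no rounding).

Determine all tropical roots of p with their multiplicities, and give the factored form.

hull edge (i=0, c=-3) to (i=2, c=-2): slope 1/2, span 2
Factored form: p(x) = -2 ⊗ (x ⊕ (-1/2)) ⊗ (x ⊕ (-1/2))
Answer: roots = -1/2 (mult 2)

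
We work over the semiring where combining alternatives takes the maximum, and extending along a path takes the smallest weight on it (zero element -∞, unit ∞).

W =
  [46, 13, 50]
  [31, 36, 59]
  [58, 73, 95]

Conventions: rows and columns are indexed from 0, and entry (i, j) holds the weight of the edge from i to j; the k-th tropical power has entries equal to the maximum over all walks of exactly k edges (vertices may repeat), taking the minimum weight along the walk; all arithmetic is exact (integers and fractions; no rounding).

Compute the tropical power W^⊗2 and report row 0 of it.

W^⊗2:
  [50, 50, 50]
  [58, 59, 59]
  [58, 73, 95]
Answer: row 0 of W^⊗2 = [50, 50, 50]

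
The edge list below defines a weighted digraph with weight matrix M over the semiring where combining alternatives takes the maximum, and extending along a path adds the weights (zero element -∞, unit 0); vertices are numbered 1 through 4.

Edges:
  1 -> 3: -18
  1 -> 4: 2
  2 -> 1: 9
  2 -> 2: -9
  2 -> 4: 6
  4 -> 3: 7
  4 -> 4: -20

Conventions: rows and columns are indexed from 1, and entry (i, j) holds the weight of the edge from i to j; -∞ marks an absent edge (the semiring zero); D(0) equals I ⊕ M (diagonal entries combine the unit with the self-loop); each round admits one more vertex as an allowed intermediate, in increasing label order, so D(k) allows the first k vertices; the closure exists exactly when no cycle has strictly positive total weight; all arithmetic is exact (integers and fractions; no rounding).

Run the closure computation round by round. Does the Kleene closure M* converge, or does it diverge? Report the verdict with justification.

D(0):
  [0, -∞, -18, 2]
  [9, 0, -∞, 6]
  [-∞, -∞, 0, -∞]
  [-∞, -∞, 7, 0]
D(1):
  [0, -∞, -18, 2]
  [9, 0, -9, 11]
  [-∞, -∞, 0, -∞]
  [-∞, -∞, 7, 0]
D(2):
  [0, -∞, -18, 2]
  [9, 0, -9, 11]
  [-∞, -∞, 0, -∞]
  [-∞, -∞, 7, 0]
D(3):
  [0, -∞, -18, 2]
  [9, 0, -9, 11]
  [-∞, -∞, 0, -∞]
  [-∞, -∞, 7, 0]
D(4):
  [0, -∞, 9, 2]
  [9, 0, 18, 11]
  [-∞, -∞, 0, -∞]
  [-∞, -∞, 7, 0]
Key observation: every diagonal entry stays at the unit through all rounds, so no improving cycle exists.
Answer: CONVERGES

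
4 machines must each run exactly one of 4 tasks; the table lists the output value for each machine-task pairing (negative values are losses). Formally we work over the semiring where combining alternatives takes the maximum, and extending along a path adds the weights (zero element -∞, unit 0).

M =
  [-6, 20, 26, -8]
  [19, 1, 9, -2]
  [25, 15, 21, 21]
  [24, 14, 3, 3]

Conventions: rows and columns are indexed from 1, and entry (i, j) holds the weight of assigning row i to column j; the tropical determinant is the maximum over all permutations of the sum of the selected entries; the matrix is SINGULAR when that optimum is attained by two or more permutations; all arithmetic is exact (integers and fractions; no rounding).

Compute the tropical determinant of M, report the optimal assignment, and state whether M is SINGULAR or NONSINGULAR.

σ = (1, 2, 3, 4): (-6) + 1 + 21 + 3 = 19
σ = (1, 2, 4, 3): (-6) + 1 + 21 + 3 = 19
σ = (1, 3, 2, 4): (-6) + 9 + 15 + 3 = 21
σ = (1, 3, 4, 2): (-6) + 9 + 21 + 14 = 38
σ = (1, 4, 2, 3): (-6) + (-2) + 15 + 3 = 10
σ = (1, 4, 3, 2): (-6) + (-2) + 21 + 14 = 27
σ = (2, 1, 3, 4): 20 + 19 + 21 + 3 = 63
σ = (2, 1, 4, 3): 20 + 19 + 21 + 3 = 63
σ = (2, 3, 1, 4): 20 + 9 + 25 + 3 = 57
σ = (2, 3, 4, 1): 20 + 9 + 21 + 24 = 74
σ = (2, 4, 1, 3): 20 + (-2) + 25 + 3 = 46
σ = (2, 4, 3, 1): 20 + (-2) + 21 + 24 = 63
σ = (3, 1, 2, 4): 26 + 19 + 15 + 3 = 63
σ = (3, 1, 4, 2): 26 + 19 + 21 + 14 = 80
σ = (3, 2, 1, 4): 26 + 1 + 25 + 3 = 55
σ = (3, 2, 4, 1): 26 + 1 + 21 + 24 = 72
σ = (3, 4, 1, 2): 26 + (-2) + 25 + 14 = 63
σ = (3, 4, 2, 1): 26 + (-2) + 15 + 24 = 63
σ = (4, 1, 2, 3): (-8) + 19 + 15 + 3 = 29
σ = (4, 1, 3, 2): (-8) + 19 + 21 + 14 = 46
σ = (4, 2, 1, 3): (-8) + 1 + 25 + 3 = 21
σ = (4, 2, 3, 1): (-8) + 1 + 21 + 24 = 38
σ = (4, 3, 1, 2): (-8) + 9 + 25 + 14 = 40
σ = (4, 3, 2, 1): (-8) + 9 + 15 + 24 = 40
Optimal value attained by: σ = (3, 1, 4, 2).
Answer: det⊕(M) = 80; verdict: NONSINGULAR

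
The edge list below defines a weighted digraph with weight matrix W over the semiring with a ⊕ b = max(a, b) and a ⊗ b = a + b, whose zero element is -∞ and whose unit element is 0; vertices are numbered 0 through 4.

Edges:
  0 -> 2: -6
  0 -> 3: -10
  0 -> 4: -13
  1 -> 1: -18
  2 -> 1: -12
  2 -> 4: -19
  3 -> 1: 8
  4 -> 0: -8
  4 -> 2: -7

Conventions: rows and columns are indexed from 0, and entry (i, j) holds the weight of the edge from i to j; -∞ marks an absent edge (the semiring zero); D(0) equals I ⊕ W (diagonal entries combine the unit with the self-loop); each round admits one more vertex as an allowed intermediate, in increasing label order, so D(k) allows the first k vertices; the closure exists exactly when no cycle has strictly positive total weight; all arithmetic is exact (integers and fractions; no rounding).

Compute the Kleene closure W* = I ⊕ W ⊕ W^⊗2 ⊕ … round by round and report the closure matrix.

D(0):
  [0, -∞, -6, -10, -13]
  [-∞, 0, -∞, -∞, -∞]
  [-∞, -12, 0, -∞, -19]
  [-∞, 8, -∞, 0, -∞]
  [-8, -∞, -7, -∞, 0]
D(1):
  [0, -∞, -6, -10, -13]
  [-∞, 0, -∞, -∞, -∞]
  [-∞, -12, 0, -∞, -19]
  [-∞, 8, -∞, 0, -∞]
  [-8, -∞, -7, -18, 0]
D(2):
  [0, -∞, -6, -10, -13]
  [-∞, 0, -∞, -∞, -∞]
  [-∞, -12, 0, -∞, -19]
  [-∞, 8, -∞, 0, -∞]
  [-8, -∞, -7, -18, 0]
D(3):
  [0, -18, -6, -10, -13]
  [-∞, 0, -∞, -∞, -∞]
  [-∞, -12, 0, -∞, -19]
  [-∞, 8, -∞, 0, -∞]
  [-8, -19, -7, -18, 0]
D(4):
  [0, -2, -6, -10, -13]
  [-∞, 0, -∞, -∞, -∞]
  [-∞, -12, 0, -∞, -19]
  [-∞, 8, -∞, 0, -∞]
  [-8, -10, -7, -18, 0]
D(5):
  [0, -2, -6, -10, -13]
  [-∞, 0, -∞, -∞, -∞]
  [-27, -12, 0, -37, -19]
  [-∞, 8, -∞, 0, -∞]
  [-8, -10, -7, -18, 0]
Answer: W* = [[0, -2, -6, -10, -13], [-∞, 0, -∞, -∞, -∞], [-27, -12, 0, -37, -19], [-∞, 8, -∞, 0, -∞], [-8, -10, -7, -18, 0]]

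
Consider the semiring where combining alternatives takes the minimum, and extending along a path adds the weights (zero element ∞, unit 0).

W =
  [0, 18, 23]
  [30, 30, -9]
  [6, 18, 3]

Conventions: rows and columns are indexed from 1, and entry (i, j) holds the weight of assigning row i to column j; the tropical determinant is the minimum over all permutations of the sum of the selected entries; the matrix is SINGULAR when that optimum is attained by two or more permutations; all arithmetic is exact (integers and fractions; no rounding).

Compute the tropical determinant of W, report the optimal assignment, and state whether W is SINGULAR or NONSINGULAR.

σ = (1, 2, 3): 0 + 30 + 3 = 33
σ = (1, 3, 2): 0 + (-9) + 18 = 9
σ = (2, 1, 3): 18 + 30 + 3 = 51
σ = (2, 3, 1): 18 + (-9) + 6 = 15
σ = (3, 1, 2): 23 + 30 + 18 = 71
σ = (3, 2, 1): 23 + 30 + 6 = 59
Optimal value attained by: σ = (1, 3, 2).
Answer: det⊕(W) = 9; verdict: NONSINGULAR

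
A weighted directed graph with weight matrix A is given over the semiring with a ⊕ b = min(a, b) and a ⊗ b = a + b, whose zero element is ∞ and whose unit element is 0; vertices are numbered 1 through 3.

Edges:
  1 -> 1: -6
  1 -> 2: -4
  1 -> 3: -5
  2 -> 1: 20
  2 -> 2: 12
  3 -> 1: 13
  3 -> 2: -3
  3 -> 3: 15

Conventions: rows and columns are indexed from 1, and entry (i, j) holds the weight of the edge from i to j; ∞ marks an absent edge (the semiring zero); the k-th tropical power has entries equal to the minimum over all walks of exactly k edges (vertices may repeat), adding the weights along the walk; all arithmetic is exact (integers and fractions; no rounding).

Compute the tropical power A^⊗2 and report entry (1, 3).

A^⊗2:
  [-12, -10, -11]
  [14, 16, 15]
  [7, 9, 8]
Key observation: the optimum is the walk 1->1->3, with weight (-6) + (-5) = -11.
Optimal value attained by: walk 1->1->3.
Answer: (A^⊗2)[1][3] = -11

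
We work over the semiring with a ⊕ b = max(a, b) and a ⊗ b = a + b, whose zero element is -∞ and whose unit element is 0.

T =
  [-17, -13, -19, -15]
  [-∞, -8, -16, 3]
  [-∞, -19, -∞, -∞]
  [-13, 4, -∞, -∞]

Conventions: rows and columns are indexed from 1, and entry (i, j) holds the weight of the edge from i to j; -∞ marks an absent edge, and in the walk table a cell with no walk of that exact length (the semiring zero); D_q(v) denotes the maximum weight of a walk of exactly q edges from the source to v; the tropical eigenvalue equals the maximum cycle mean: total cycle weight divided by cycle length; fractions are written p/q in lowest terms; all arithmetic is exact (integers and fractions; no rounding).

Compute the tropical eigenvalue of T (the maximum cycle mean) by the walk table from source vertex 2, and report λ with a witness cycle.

q=0: [-∞, 0, -∞, -∞]
q=1: [-∞, -8, -16, 3]
q=2: [-10, 7, -24, -5]
q=3: [-18, -1, -9, 10]
q=4: [-3, 14, -17, 2]
Optimal cycle mean attained by: cycle 2->4->2, total 3 + 4, length 2.
Answer: λ = 7/2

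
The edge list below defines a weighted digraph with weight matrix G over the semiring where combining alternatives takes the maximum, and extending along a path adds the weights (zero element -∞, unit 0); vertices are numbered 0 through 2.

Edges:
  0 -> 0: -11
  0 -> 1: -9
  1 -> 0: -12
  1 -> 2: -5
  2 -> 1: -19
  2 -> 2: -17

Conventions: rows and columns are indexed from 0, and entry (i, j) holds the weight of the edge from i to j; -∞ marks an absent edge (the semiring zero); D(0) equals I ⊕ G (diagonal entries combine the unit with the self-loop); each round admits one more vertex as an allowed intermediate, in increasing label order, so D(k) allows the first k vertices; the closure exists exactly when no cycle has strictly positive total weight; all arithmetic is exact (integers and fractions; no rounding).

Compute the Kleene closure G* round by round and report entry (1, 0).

D(0):
  [0, -9, -∞]
  [-12, 0, -5]
  [-∞, -19, 0]
D(1):
  [0, -9, -∞]
  [-12, 0, -5]
  [-∞, -19, 0]
D(2):
  [0, -9, -14]
  [-12, 0, -5]
  [-31, -19, 0]
D(3):
  [0, -9, -14]
  [-12, 0, -5]
  [-31, -19, 0]
Answer: G*[1][0] = -12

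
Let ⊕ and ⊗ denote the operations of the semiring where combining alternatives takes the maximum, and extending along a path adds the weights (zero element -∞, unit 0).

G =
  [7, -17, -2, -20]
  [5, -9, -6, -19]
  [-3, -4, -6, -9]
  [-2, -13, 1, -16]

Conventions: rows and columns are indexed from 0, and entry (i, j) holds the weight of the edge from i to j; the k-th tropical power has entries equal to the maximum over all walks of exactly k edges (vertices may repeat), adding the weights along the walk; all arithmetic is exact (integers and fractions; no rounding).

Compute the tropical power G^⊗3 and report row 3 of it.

G^⊗2:
  [14, -6, 5, -11]
  [12, -10, 3, -15]
  [4, -10, -5, -15]
  [5, -3, -4, -8]
G^⊗3:
  [21, 1, 12, -4]
  [19, -1, 10, -6]
  [11, -9, 2, -14]
  [12, -8, 3, -13]
Answer: row 3 of G^⊗3 = [12, -8, 3, -13]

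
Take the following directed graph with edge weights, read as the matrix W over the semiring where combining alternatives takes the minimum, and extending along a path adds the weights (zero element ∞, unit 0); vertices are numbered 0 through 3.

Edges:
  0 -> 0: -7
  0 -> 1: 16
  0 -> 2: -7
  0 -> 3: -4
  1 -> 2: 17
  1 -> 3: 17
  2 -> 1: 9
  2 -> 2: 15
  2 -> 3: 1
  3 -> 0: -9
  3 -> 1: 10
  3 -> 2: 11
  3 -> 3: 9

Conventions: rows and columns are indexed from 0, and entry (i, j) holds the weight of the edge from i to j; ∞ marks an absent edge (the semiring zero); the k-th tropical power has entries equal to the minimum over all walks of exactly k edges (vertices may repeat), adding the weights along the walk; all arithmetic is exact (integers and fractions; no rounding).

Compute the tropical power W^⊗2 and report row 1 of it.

W^⊗2:
  [-14, 2, -14, -11]
  [8, 26, 28, 18]
  [-8, 11, 12, 10]
  [-16, 7, -16, -13]
Answer: row 1 of W^⊗2 = [8, 26, 28, 18]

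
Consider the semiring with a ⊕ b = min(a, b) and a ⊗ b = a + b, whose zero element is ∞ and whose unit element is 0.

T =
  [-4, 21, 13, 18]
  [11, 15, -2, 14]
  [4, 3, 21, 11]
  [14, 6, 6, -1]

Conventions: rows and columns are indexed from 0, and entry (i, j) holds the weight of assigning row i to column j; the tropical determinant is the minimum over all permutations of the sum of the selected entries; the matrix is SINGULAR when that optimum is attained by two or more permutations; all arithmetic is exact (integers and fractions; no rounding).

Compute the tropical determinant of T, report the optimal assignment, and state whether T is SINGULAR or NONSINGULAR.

σ = (0, 1, 2, 3): (-4) + 15 + 21 + (-1) = 31
σ = (0, 1, 3, 2): (-4) + 15 + 11 + 6 = 28
σ = (0, 2, 1, 3): (-4) + (-2) + 3 + (-1) = -4
σ = (0, 2, 3, 1): (-4) + (-2) + 11 + 6 = 11
σ = (0, 3, 1, 2): (-4) + 14 + 3 + 6 = 19
σ = (0, 3, 2, 1): (-4) + 14 + 21 + 6 = 37
σ = (1, 0, 2, 3): 21 + 11 + 21 + (-1) = 52
σ = (1, 0, 3, 2): 21 + 11 + 11 + 6 = 49
σ = (1, 2, 0, 3): 21 + (-2) + 4 + (-1) = 22
σ = (1, 2, 3, 0): 21 + (-2) + 11 + 14 = 44
σ = (1, 3, 0, 2): 21 + 14 + 4 + 6 = 45
σ = (1, 3, 2, 0): 21 + 14 + 21 + 14 = 70
σ = (2, 0, 1, 3): 13 + 11 + 3 + (-1) = 26
σ = (2, 0, 3, 1): 13 + 11 + 11 + 6 = 41
σ = (2, 1, 0, 3): 13 + 15 + 4 + (-1) = 31
σ = (2, 1, 3, 0): 13 + 15 + 11 + 14 = 53
σ = (2, 3, 0, 1): 13 + 14 + 4 + 6 = 37
σ = (2, 3, 1, 0): 13 + 14 + 3 + 14 = 44
σ = (3, 0, 1, 2): 18 + 11 + 3 + 6 = 38
σ = (3, 0, 2, 1): 18 + 11 + 21 + 6 = 56
σ = (3, 1, 0, 2): 18 + 15 + 4 + 6 = 43
σ = (3, 1, 2, 0): 18 + 15 + 21 + 14 = 68
σ = (3, 2, 0, 1): 18 + (-2) + 4 + 6 = 26
σ = (3, 2, 1, 0): 18 + (-2) + 3 + 14 = 33
Optimal value attained by: σ = (0, 2, 1, 3).
Answer: det⊕(T) = -4; verdict: NONSINGULAR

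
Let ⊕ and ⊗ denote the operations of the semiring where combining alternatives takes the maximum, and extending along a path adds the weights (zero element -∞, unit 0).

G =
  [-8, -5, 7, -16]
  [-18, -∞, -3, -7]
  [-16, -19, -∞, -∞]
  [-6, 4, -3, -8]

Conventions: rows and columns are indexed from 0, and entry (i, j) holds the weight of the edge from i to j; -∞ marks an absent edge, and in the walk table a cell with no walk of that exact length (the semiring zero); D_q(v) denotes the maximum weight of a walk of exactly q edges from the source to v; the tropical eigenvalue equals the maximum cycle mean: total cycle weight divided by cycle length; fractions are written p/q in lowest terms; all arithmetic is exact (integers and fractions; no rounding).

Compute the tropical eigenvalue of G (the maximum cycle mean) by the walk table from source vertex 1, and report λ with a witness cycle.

q=0: [-∞, 0, -∞, -∞]
q=1: [-18, -∞, -3, -7]
q=2: [-13, -3, -10, -15]
q=3: [-21, -11, -6, -10]
q=4: [-16, -6, -13, -18]
Optimal cycle mean attained by: cycle 1->3->1, total (-7) + 4, length 2.
Answer: λ = -3/2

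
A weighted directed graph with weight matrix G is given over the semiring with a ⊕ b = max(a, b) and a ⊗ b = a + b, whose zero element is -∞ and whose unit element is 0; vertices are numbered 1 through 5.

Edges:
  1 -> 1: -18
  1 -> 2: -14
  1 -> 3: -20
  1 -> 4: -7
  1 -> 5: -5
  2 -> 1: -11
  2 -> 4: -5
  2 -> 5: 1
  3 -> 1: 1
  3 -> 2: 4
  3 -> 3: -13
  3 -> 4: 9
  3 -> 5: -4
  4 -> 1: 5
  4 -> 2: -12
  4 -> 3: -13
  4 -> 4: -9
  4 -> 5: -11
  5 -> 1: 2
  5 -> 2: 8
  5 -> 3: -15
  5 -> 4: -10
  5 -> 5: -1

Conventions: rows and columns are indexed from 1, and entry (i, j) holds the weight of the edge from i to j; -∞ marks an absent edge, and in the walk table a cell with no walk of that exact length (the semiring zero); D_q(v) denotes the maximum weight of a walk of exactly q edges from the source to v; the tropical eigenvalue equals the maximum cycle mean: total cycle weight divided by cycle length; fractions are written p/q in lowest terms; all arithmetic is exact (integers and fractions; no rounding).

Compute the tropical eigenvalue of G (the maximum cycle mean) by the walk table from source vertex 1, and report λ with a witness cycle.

q=0: [0, -∞, -∞, -∞, -∞]
q=1: [-18, -14, -20, -7, -5]
q=2: [-2, 3, -20, -11, -6]
q=3: [-4, 2, -21, -2, 4]
q=4: [6, 12, -11, -3, 3]
q=5: [5, 11, -12, 7, 13]
Optimal cycle mean attained by: cycle 2->5->2, total 1 + 8, length 2.
Answer: λ = 9/2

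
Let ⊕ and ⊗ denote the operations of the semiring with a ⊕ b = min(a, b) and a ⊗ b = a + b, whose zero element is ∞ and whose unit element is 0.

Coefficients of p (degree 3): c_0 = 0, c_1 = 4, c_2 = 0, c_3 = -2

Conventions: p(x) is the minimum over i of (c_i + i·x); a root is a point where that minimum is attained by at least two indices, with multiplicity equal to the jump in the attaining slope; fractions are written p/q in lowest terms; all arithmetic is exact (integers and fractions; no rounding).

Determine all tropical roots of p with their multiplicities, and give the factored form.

hull edge (i=0, c=0) to (i=3, c=-2): slope -2/3, span 3
Factored form: p(x) = -2 ⊗ (x ⊕ 2/3) ⊗ (x ⊕ 2/3) ⊗ (x ⊕ 2/3)
Answer: roots = 2/3 (mult 3)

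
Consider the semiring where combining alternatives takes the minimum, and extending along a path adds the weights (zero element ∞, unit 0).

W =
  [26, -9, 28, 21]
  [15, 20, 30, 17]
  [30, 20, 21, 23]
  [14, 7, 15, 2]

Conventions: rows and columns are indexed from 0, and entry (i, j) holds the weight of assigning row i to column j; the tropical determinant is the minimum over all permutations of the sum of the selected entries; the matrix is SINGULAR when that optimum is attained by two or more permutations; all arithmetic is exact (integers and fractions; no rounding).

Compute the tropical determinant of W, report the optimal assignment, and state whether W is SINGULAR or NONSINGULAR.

σ = (0, 1, 2, 3): 26 + 20 + 21 + 2 = 69
σ = (0, 1, 3, 2): 26 + 20 + 23 + 15 = 84
σ = (0, 2, 1, 3): 26 + 30 + 20 + 2 = 78
σ = (0, 2, 3, 1): 26 + 30 + 23 + 7 = 86
σ = (0, 3, 1, 2): 26 + 17 + 20 + 15 = 78
σ = (0, 3, 2, 1): 26 + 17 + 21 + 7 = 71
σ = (1, 0, 2, 3): (-9) + 15 + 21 + 2 = 29
σ = (1, 0, 3, 2): (-9) + 15 + 23 + 15 = 44
σ = (1, 2, 0, 3): (-9) + 30 + 30 + 2 = 53
σ = (1, 2, 3, 0): (-9) + 30 + 23 + 14 = 58
σ = (1, 3, 0, 2): (-9) + 17 + 30 + 15 = 53
σ = (1, 3, 2, 0): (-9) + 17 + 21 + 14 = 43
σ = (2, 0, 1, 3): 28 + 15 + 20 + 2 = 65
σ = (2, 0, 3, 1): 28 + 15 + 23 + 7 = 73
σ = (2, 1, 0, 3): 28 + 20 + 30 + 2 = 80
σ = (2, 1, 3, 0): 28 + 20 + 23 + 14 = 85
σ = (2, 3, 0, 1): 28 + 17 + 30 + 7 = 82
σ = (2, 3, 1, 0): 28 + 17 + 20 + 14 = 79
σ = (3, 0, 1, 2): 21 + 15 + 20 + 15 = 71
σ = (3, 0, 2, 1): 21 + 15 + 21 + 7 = 64
σ = (3, 1, 0, 2): 21 + 20 + 30 + 15 = 86
σ = (3, 1, 2, 0): 21 + 20 + 21 + 14 = 76
σ = (3, 2, 0, 1): 21 + 30 + 30 + 7 = 88
σ = (3, 2, 1, 0): 21 + 30 + 20 + 14 = 85
Optimal value attained by: σ = (1, 0, 2, 3).
Answer: det⊕(W) = 29; verdict: NONSINGULAR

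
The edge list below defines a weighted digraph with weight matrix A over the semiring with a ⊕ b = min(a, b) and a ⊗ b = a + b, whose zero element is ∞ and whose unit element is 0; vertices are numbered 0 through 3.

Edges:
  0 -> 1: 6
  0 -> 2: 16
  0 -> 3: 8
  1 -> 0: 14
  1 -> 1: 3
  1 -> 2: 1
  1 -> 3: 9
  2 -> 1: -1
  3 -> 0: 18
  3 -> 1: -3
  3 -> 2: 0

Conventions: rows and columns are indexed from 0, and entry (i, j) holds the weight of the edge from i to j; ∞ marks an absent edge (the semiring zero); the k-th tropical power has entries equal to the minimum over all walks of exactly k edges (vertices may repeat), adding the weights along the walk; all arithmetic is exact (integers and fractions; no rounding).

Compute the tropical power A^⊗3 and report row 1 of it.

A^⊗2:
  [20, 5, 7, 15]
  [17, 0, 4, 12]
  [13, 2, 0, 8]
  [11, -1, -2, 6]
A^⊗3:
  [19, 6, 6, 14]
  [14, 3, 1, 9]
  [16, -1, 3, 11]
  [13, -3, 0, 8]
Answer: row 1 of A^⊗3 = [14, 3, 1, 9]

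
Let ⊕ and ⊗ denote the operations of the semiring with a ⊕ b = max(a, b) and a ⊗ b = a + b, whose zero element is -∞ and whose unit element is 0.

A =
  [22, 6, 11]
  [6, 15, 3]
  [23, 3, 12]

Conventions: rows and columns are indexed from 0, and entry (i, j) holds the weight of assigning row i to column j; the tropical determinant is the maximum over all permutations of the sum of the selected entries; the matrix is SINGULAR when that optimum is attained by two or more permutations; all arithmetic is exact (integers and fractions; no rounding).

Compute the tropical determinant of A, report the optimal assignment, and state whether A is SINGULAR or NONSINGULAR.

σ = (0, 1, 2): 22 + 15 + 12 = 49
σ = (0, 2, 1): 22 + 3 + 3 = 28
σ = (1, 0, 2): 6 + 6 + 12 = 24
σ = (1, 2, 0): 6 + 3 + 23 = 32
σ = (2, 0, 1): 11 + 6 + 3 = 20
σ = (2, 1, 0): 11 + 15 + 23 = 49
Optimal value attained by: σ = (0, 1, 2).
Answer: det⊕(A) = 49; verdict: SINGULAR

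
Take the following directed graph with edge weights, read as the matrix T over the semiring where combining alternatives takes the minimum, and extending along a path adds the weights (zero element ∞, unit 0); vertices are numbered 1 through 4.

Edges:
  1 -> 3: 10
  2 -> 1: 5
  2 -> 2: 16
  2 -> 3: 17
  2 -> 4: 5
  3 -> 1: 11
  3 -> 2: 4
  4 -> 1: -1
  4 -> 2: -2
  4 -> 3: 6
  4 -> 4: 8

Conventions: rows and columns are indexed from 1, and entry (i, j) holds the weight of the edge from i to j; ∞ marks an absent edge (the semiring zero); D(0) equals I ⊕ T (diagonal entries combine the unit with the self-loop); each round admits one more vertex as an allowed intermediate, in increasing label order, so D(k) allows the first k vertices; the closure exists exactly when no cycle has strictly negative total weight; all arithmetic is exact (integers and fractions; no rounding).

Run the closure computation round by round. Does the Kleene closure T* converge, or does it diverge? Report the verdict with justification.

D(0):
  [0, ∞, 10, ∞]
  [5, 0, 17, 5]
  [11, 4, 0, ∞]
  [-1, -2, 6, 0]
D(1):
  [0, ∞, 10, ∞]
  [5, 0, 15, 5]
  [11, 4, 0, ∞]
  [-1, -2, 6, 0]
D(2):
  [0, ∞, 10, ∞]
  [5, 0, 15, 5]
  [9, 4, 0, 9]
  [-1, -2, 6, 0]
D(3):
  [0, 14, 10, 19]
  [5, 0, 15, 5]
  [9, 4, 0, 9]
  [-1, -2, 6, 0]
D(4):
  [0, 14, 10, 19]
  [4, 0, 11, 5]
  [8, 4, 0, 9]
  [-1, -2, 6, 0]
Key observation: every diagonal entry stays at the unit through all rounds, so no improving cycle exists.
Answer: CONVERGES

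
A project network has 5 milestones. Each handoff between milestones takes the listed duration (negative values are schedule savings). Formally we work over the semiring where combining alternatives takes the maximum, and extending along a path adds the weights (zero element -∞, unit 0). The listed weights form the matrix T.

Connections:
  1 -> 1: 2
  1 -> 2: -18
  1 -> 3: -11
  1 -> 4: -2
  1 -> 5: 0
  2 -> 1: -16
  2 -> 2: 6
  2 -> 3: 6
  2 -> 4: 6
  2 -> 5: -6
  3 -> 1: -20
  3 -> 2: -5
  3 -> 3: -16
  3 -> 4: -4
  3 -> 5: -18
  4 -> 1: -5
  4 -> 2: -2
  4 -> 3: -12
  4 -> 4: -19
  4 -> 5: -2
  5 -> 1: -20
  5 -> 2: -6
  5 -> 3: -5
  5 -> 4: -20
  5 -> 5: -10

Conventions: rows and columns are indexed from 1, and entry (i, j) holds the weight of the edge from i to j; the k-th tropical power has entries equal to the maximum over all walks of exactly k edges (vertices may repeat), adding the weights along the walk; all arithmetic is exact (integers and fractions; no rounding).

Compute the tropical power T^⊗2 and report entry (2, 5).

T^⊗2:
  [4, -4, -5, 0, 2]
  [1, 12, 12, 12, 4]
  [-9, 1, 1, 1, -6]
  [-3, 4, 4, 4, -5]
  [-18, 0, 0, 0, -12]
Key observation: the optimum is the walk 2->4->5, with weight 6 + (-2) = 4.
Optimal value attained by: walk 2->4->5.
Answer: (T^⊗2)[2][5] = 4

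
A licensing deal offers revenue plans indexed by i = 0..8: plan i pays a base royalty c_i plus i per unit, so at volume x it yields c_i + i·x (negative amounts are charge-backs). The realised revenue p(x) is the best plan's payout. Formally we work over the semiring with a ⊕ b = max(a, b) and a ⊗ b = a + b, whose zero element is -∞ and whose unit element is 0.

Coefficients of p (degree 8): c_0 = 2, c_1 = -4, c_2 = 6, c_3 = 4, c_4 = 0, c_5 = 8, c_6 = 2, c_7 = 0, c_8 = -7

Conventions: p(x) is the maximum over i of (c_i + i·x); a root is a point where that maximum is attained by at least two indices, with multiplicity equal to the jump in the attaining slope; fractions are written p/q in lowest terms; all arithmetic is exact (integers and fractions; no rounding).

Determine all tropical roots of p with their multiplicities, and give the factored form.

hull edge (i=0, c=2) to (i=2, c=6): slope 2, span 2
hull edge (i=2, c=6) to (i=5, c=8): slope 2/3, span 3
hull edge (i=5, c=8) to (i=7, c=0): slope -4, span 2
hull edge (i=7, c=0) to (i=8, c=-7): slope -7, span 1
Factored form: p(x) = -7 ⊗ (x ⊕ (-2)) ⊗ (x ⊕ (-2)) ⊗ (x ⊕ (-2/3)) ⊗ (x ⊕ (-2/3)) ⊗ (x ⊕ (-2/3)) ⊗ (x ⊕ 4) ⊗ (x ⊕ 4) ⊗ (x ⊕ 7)
Answer: roots = -2 (mult 2), -2/3 (mult 3), 4 (mult 2), 7 (mult 1)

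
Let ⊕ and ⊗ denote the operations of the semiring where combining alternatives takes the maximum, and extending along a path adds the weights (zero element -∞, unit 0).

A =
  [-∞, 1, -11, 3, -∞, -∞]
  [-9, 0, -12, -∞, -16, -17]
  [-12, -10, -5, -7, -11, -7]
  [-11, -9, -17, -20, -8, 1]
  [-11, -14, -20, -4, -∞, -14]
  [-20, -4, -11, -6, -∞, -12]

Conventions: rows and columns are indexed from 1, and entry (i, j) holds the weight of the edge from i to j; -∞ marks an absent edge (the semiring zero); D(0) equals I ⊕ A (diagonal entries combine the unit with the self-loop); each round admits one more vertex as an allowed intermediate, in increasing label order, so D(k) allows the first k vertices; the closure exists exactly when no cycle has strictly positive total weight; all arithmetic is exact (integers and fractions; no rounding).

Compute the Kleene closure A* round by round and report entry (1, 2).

D(0):
  [0, 1, -11, 3, -∞, -∞]
  [-9, 0, -12, -∞, -16, -17]
  [-12, -10, 0, -7, -11, -7]
  [-11, -9, -17, 0, -8, 1]
  [-11, -14, -20, -4, 0, -14]
  [-20, -4, -11, -6, -∞, 0]
D(1):
  [0, 1, -11, 3, -∞, -∞]
  [-9, 0, -12, -6, -16, -17]
  [-12, -10, 0, -7, -11, -7]
  [-11, -9, -17, 0, -8, 1]
  [-11, -10, -20, -4, 0, -14]
  [-20, -4, -11, -6, -∞, 0]
D(2):
  [0, 1, -11, 3, -15, -16]
  [-9, 0, -12, -6, -16, -17]
  [-12, -10, 0, -7, -11, -7]
  [-11, -9, -17, 0, -8, 1]
  [-11, -10, -20, -4, 0, -14]
  [-13, -4, -11, -6, -20, 0]
D(3):
  [0, 1, -11, 3, -15, -16]
  [-9, 0, -12, -6, -16, -17]
  [-12, -10, 0, -7, -11, -7]
  [-11, -9, -17, 0, -8, 1]
  [-11, -10, -20, -4, 0, -14]
  [-13, -4, -11, -6, -20, 0]
D(4):
  [0, 1, -11, 3, -5, 4]
  [-9, 0, -12, -6, -14, -5]
  [-12, -10, 0, -7, -11, -6]
  [-11, -9, -17, 0, -8, 1]
  [-11, -10, -20, -4, 0, -3]
  [-13, -4, -11, -6, -14, 0]
D(5):
  [0, 1, -11, 3, -5, 4]
  [-9, 0, -12, -6, -14, -5]
  [-12, -10, 0, -7, -11, -6]
  [-11, -9, -17, 0, -8, 1]
  [-11, -10, -20, -4, 0, -3]
  [-13, -4, -11, -6, -14, 0]
D(6):
  [0, 1, -7, 3, -5, 4]
  [-9, 0, -12, -6, -14, -5]
  [-12, -10, 0, -7, -11, -6]
  [-11, -3, -10, 0, -8, 1]
  [-11, -7, -14, -4, 0, -3]
  [-13, -4, -11, -6, -14, 0]
Answer: A*[1][2] = 1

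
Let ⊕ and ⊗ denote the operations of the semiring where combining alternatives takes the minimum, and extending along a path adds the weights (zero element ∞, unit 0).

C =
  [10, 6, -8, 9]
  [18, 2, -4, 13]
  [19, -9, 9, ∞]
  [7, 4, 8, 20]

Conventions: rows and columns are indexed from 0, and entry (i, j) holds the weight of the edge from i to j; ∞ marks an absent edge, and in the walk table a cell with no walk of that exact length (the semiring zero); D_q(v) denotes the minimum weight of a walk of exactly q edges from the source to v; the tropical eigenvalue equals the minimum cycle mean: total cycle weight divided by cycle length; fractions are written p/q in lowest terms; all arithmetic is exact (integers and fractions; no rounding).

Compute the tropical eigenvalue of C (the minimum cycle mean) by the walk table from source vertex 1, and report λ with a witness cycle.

q=0: [∞, 0, ∞, ∞]
q=1: [18, 2, -4, 13]
q=2: [15, -13, -2, 15]
q=3: [5, -11, -17, 0]
q=4: [2, -26, -15, 2]
Optimal cycle mean attained by: cycle 1->2->1, total (-4) + (-9), length 2.
Answer: λ = -13/2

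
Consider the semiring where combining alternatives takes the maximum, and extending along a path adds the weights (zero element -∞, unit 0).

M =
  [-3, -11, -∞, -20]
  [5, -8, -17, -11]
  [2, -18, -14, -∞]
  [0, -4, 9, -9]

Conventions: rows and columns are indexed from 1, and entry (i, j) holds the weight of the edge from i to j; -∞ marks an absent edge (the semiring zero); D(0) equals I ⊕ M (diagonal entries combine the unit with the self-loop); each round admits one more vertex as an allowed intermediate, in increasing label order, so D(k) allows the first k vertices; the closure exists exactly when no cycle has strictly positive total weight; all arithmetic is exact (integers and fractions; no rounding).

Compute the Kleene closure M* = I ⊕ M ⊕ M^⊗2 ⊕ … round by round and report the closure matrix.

D(0):
  [0, -11, -∞, -20]
  [5, 0, -17, -11]
  [2, -18, 0, -∞]
  [0, -4, 9, 0]
D(1):
  [0, -11, -∞, -20]
  [5, 0, -17, -11]
  [2, -9, 0, -18]
  [0, -4, 9, 0]
D(2):
  [0, -11, -28, -20]
  [5, 0, -17, -11]
  [2, -9, 0, -18]
  [1, -4, 9, 0]
D(3):
  [0, -11, -28, -20]
  [5, 0, -17, -11]
  [2, -9, 0, -18]
  [11, 0, 9, 0]
D(4):
  [0, -11, -11, -20]
  [5, 0, -2, -11]
  [2, -9, 0, -18]
  [11, 0, 9, 0]
Answer: M* = [[0, -11, -11, -20], [5, 0, -2, -11], [2, -9, 0, -18], [11, 0, 9, 0]]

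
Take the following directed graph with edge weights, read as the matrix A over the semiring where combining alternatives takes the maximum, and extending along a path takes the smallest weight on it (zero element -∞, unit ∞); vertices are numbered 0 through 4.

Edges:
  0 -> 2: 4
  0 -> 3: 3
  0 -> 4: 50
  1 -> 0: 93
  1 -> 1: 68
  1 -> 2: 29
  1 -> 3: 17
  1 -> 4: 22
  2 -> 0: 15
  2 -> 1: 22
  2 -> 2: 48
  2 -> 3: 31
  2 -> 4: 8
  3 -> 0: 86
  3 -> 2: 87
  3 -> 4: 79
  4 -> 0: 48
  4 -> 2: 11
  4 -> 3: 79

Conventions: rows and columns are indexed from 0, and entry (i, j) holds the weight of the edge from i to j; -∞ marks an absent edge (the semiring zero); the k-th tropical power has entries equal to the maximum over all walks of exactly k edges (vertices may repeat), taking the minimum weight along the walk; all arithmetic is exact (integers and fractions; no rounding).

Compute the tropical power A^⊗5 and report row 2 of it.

A^⊗2:
  [48, 4, 11, 50, 4]
  [68, 68, 29, 29, 50]
  [31, 22, 48, 31, 31]
  [48, 22, 48, 79, 50]
  [79, 11, 79, 11, 79]
A^⊗3:
  [50, 11, 50, 11, 50]
  [68, 68, 29, 50, 50]
  [31, 22, 48, 31, 31]
  [79, 22, 79, 50, 79]
  [48, 22, 48, 79, 50]
A^⊗4:
  [48, 22, 48, 50, 50]
  [68, 68, 50, 50, 50]
  [31, 22, 48, 31, 31]
  [50, 22, 50, 79, 50]
  [79, 22, 79, 50, 79]
A^⊗5:
  [50, 22, 50, 50, 50]
  [68, 68, 50, 50, 50]
  [31, 22, 48, 31, 31]
  [79, 22, 79, 50, 79]
  [50, 22, 50, 79, 50]
Answer: row 2 of A^⊗5 = [31, 22, 48, 31, 31]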